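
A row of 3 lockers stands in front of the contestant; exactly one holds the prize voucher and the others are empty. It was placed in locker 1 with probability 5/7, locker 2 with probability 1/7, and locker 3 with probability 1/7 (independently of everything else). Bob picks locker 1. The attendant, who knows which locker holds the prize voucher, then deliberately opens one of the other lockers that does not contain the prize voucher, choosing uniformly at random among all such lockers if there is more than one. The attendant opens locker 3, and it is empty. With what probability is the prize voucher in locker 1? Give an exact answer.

Condition on the true location of the prize voucher.
If it is in locker 1 (prior 5/7): the attendant has 2 equally likely choices, so probability 1/2; weight (5/7)·(1/2) = 5/14.
If it is in locker 2 (prior 1/7): the attendant has no choice, probability 1; weight (1/7)·1 = 1/7.
If it is in locker 3 (prior 1/7): the attendant opened locker 3, so this case is ruled out; weight (1/7)·0 = 0.
The weights sum to 1/2.
So P(the prize voucher in locker 1 | the attendant opened locker 3) = (5/14) / (1/2) = 5/7.

5/7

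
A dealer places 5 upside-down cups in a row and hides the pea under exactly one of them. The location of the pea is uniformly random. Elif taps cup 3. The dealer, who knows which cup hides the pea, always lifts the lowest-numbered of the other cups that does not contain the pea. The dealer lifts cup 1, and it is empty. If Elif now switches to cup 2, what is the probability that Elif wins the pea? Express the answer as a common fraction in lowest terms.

Apply Bayes' rule, conditioning on where the pea actually is.
If it is under cup 1 (prior 1/5): the dealer opened cup 1, so this case is ruled out; weight (1/5)·0 = 0.
If it is under any of cups 2, 3, 4, and 5 (prior 1/5 each): cup 1 is the lowest-numbered option available, probability 1; weight (1/5)·1 = 1/5 each.
The weights sum to 4/5.
So P(the pea under cup 2 | the dealer opened cup 1) = (1/5) / (4/5) = 1/4.

1/4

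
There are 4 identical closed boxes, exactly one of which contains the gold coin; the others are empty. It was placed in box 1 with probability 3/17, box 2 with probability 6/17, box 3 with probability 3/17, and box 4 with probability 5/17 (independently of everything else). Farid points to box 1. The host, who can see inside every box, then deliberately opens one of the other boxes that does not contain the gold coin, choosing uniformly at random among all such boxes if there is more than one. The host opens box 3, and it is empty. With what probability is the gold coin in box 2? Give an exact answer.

6/13

Condition on the true location of the gold coin.
If it is in box 1 (prior 3/17): the host has 3 equally likely choices, so probability 1/3; weight (3/17)·(1/3) = 1/17.
If it is in box 2 (prior 6/17): the host has 2 equally likely choices, so probability 1/2; weight (6/17)·(1/2) = 3/17.
If it is in box 3 (prior 3/17): the host opened box 3, so this case is ruled out; weight (3/17)·0 = 0.
If it is in box 4 (prior 5/17): the host has 2 equally likely choices, so probability 1/2; weight (5/17)·(1/2) = 5/34.
The weights sum to 13/34.
So P(the gold coin in box 2 | the host opened box 3) = (3/17) / (13/34) = 6/13.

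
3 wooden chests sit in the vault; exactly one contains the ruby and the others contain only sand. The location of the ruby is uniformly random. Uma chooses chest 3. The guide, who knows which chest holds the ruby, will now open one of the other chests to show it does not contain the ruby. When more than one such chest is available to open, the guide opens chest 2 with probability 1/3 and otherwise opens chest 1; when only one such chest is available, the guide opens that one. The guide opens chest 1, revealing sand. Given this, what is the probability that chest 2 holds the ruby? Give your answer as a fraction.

Consider each possible location of the ruby in turn.
If it is in chest 1 (prior 1/3): the guide opened chest 1, so this case is ruled out; weight (1/3)·0 = 0.
If it is in chest 2 (prior 1/3): only chest 1 is available, probability 1; weight (1/3)·1 = 1/3.
If it is in chest 3 (prior 1/3): chest 2 is available but not opened, probability 2/3; weight (1/3)·(2/3) = 2/9.
The weights sum to 5/9.
So P(the ruby in chest 2 | the guide opened chest 1) = (1/3) / (5/9) = 3/5.

3/5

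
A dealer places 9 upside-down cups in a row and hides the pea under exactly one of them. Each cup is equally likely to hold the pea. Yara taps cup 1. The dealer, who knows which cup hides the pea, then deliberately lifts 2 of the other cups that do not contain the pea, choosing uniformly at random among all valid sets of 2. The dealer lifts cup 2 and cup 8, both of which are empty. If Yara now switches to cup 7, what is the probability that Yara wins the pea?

Condition on the true location of the pea.
If it is under cup 1 (prior 1/9): the dealer has 28 equally likely choices, so probability 1/28; weight (1/9)·(1/28) = 1/252.
If it is under either of cups 2 and 8 (prior 1/9 each): that cup was opened and seen not to hold the prize — ruled out; weight (1/9)·0 = 0 each.
If it is under any of cups 3, 4, 5, 6, 7, and 9 (prior 1/9 each): the dealer has 21 equally likely choices, so probability 1/21; weight (1/9)·(1/21) = 1/189 each.
The weights sum to 1/28.
So P(the pea under cup 7 | the dealer opened cup 2 and cup 8) = (1/189) / (1/28) = 4/27.

4/27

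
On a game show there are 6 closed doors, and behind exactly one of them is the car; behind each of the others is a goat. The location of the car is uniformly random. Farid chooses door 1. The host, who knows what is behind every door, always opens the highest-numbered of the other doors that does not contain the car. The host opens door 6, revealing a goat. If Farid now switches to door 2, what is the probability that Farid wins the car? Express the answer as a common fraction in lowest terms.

1/5

Apply Bayes' rule, conditioning on where the car actually is.
If it is behind any of doors 1, 2, 3, 4, and 5 (prior 1/6 each): door 6 is the highest-numbered option available, probability 1; weight (1/6)·1 = 1/6 each.
If it is behind door 6 (prior 1/6): the host opened door 6, so this case is ruled out; weight (1/6)·0 = 0.
The weights sum to 5/6.
So P(the car behind door 2 | the host opened door 6) = (1/6) / (5/6) = 1/5.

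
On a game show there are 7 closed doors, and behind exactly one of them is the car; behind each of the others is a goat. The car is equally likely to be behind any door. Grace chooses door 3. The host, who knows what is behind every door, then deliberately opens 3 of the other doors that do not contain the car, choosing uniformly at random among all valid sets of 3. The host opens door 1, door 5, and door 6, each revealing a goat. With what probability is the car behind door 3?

1/7

Apply Bayes' rule, conditioning on where the car actually is.
If it is behind any of doors 1, 5, and 6 (prior 1/7 each): that door was opened and seen not to hold the prize — ruled out; weight (1/7)·0 = 0 each.
If it is behind any of doors 2, 4, and 7 (prior 1/7 each): the host has 10 equally likely choices, so probability 1/10; weight (1/7)·(1/10) = 1/70 each.
If it is behind door 3 (prior 1/7): the host has 20 equally likely choices, so probability 1/20; weight (1/7)·(1/20) = 1/140.
The weights sum to 1/20.
So P(the car behind door 3 | the host opened door 1, door 5, and door 6) = (1/140) / (1/20) = 1/7.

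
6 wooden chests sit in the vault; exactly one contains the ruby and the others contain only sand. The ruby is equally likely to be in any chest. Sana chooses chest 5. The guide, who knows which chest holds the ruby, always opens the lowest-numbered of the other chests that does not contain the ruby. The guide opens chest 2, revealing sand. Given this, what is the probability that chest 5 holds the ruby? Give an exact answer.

Apply Bayes' rule, conditioning on where the ruby actually is.
If it is in chest 1 (prior 1/6): chest 2 is the lowest-numbered option available, probability 1; weight (1/6)·1 = 1/6.
If it is in chest 2 (prior 1/6): the guide opened chest 2, so this case is ruled out; weight (1/6)·0 = 0.
If it is in any of chests 3, 4, 5, and 6 (prior 1/6 each): the guide would have opened chest 1 instead, probability 0; weight (1/6)·0 = 0 each.
The weights sum to 1/6.
So P(the ruby in chest 5 | the guide opened chest 2) = 0 / (1/6) = 0.

0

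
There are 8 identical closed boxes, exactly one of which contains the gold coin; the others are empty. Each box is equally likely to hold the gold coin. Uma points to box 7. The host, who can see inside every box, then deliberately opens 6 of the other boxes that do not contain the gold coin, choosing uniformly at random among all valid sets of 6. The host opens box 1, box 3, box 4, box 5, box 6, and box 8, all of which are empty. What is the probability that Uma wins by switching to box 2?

7/8

Apply Bayes' rule, conditioning on where the gold coin actually is.
If it is in any of boxes 1, 3, 4, 5, 6, and 8 (prior 1/8 each): that box was opened and seen not to hold the prize — ruled out; weight (1/8)·0 = 0 each.
If it is in box 2 (prior 1/8): the host has no choice, probability 1; weight (1/8)·1 = 1/8.
If it is in box 7 (prior 1/8): the host has 7 equally likely choices, so probability 1/7; weight (1/8)·(1/7) = 1/56.
The weights sum to 1/7.
So P(the gold coin in box 2 | the host opened box 1, box 3, box 4, box 5, box 6, and box 8) = (1/8) / (1/7) = 7/8.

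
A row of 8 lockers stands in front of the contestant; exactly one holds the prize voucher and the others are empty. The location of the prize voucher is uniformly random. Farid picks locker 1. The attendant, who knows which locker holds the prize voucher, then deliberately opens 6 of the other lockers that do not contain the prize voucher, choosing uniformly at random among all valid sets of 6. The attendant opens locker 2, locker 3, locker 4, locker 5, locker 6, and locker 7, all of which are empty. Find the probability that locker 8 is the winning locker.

7/8

Apply Bayes' rule, conditioning on where the prize voucher actually is.
If it is in locker 1 (prior 1/8): the attendant has 7 equally likely choices, so probability 1/7; weight (1/8)·(1/7) = 1/56.
If it is in any of lockers 2, 3, 4, 5, 6, and 7 (prior 1/8 each): that locker was opened and seen not to hold the prize — ruled out; weight (1/8)·0 = 0 each.
If it is in locker 8 (prior 1/8): the attendant has no choice, probability 1; weight (1/8)·1 = 1/8.
The weights sum to 1/7.
So P(the prize voucher in locker 8 | the attendant opened locker 2, locker 3, locker 4, locker 5, locker 6, and locker 7) = (1/8) / (1/7) = 7/8.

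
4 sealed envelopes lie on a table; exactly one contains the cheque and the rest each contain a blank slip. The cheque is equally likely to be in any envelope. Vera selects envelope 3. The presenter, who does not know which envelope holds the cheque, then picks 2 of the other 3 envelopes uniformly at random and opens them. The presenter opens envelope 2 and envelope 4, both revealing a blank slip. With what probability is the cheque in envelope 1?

Apply Bayes' rule, conditioning on where the cheque actually is.
If it is in either of envelopes 1 and 3 (prior 1/4 each): the presenter picks exactly this set with probability 1/3 regardless, and none is the prize; weight (1/4)·(1/3) = 1/12 each.
If it is in either of envelopes 2 and 4 (prior 1/4 each): that envelope was opened and seen not to hold the prize — ruled out; weight (1/4)·0 = 0 each.
The weights sum to 1/6.
So P(the cheque in envelope 1 | the presenter opened envelope 2 and envelope 4) = (1/12) / (1/6) = 1/2.

1/2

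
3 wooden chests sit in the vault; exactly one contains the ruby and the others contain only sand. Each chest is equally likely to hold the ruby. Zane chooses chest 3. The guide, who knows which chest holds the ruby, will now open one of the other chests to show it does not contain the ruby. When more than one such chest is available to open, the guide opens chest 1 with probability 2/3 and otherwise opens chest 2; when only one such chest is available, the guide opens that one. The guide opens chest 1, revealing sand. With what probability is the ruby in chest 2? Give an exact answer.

Condition on the true location of the ruby.
If it is in chest 1 (prior 1/3): the guide opened chest 1, so this case is ruled out; weight (1/3)·0 = 0.
If it is in chest 2 (prior 1/3): only chest 1 is available, probability 1; weight (1/3)·1 = 1/3.
If it is in chest 3 (prior 1/3): chest 1 is available, opened with probability 2/3; weight (1/3)·(2/3) = 2/9.
The weights sum to 5/9.
So P(the ruby in chest 2 | the guide opened chest 1) = (1/3) / (5/9) = 3/5.

3/5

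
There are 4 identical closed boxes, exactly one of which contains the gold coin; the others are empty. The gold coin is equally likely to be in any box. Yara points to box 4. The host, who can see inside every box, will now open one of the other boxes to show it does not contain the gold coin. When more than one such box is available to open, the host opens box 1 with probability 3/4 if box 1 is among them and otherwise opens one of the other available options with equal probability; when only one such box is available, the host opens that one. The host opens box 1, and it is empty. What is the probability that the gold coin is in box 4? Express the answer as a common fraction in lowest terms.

1/3

Apply Bayes' rule, conditioning on where the gold coin actually is.
If it is in box 1 (prior 1/4): the host opened box 1, so this case is ruled out; weight (1/4)·0 = 0.
If it is in any of boxes 2, 3, and 4 (prior 1/4 each): box 1 is available, opened with probability 3/4; weight (1/4)·(3/4) = 3/16 each.
The weights sum to 9/16.
So P(the gold coin in box 4 | the host opened box 1) = (3/16) / (9/16) = 1/3.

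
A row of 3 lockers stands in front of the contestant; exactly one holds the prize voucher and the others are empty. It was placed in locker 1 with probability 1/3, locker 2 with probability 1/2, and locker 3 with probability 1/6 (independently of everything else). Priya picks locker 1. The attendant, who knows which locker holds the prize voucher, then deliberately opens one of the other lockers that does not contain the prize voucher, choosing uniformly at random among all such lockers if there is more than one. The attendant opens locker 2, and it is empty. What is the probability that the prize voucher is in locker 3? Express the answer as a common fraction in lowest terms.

Apply Bayes' rule, conditioning on where the prize voucher actually is.
If it is in locker 1 (prior 1/3): the attendant has 2 equally likely choices, so probability 1/2; weight (1/3)·(1/2) = 1/6.
If it is in locker 2 (prior 1/2): the attendant opened locker 2, so this case is ruled out; weight (1/2)·0 = 0.
If it is in locker 3 (prior 1/6): the attendant has no choice, probability 1; weight (1/6)·1 = 1/6.
The weights sum to 1/3.
So P(the prize voucher in locker 3 | the attendant opened locker 2) = (1/6) / (1/3) = 1/2.

1/2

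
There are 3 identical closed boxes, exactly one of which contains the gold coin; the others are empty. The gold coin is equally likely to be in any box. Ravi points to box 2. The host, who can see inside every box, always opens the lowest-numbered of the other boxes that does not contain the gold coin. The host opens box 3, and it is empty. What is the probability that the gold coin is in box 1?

Consider each possible location of the gold coin in turn.
If it is in box 1 (prior 1/3): box 3 is the lowest-numbered option available, probability 1; weight (1/3)·1 = 1/3.
If it is in box 2 (prior 1/3): the host would have opened box 1 instead, probability 0; weight (1/3)·0 = 0.
If it is in box 3 (prior 1/3): the host opened box 3, so this case is ruled out; weight (1/3)·0 = 0.
The weights sum to 1/3.
So P(the gold coin in box 1 | the host opened box 3) = (1/3) / (1/3) = 1.

1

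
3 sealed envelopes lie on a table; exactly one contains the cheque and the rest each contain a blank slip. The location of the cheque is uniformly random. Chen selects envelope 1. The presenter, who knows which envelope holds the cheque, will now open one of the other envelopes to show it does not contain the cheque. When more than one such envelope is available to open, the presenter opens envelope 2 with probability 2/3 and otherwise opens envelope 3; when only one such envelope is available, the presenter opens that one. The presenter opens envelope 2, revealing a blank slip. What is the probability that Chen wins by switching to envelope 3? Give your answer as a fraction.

3/5

Consider each possible location of the cheque in turn.
If it is in envelope 1 (prior 1/3): envelope 2 is available, opened with probability 2/3; weight (1/3)·(2/3) = 2/9.
If it is in envelope 2 (prior 1/3): the presenter opened envelope 2, so this case is ruled out; weight (1/3)·0 = 0.
If it is in envelope 3 (prior 1/3): only envelope 2 is available, probability 1; weight (1/3)·1 = 1/3.
The weights sum to 5/9.
So P(the cheque in envelope 3 | the presenter opened envelope 2) = (1/3) / (5/9) = 3/5.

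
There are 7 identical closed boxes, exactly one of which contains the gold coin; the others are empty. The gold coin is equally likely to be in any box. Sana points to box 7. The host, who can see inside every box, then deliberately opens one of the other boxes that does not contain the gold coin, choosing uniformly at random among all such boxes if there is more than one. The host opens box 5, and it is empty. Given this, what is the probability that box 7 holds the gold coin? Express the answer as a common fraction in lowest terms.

Consider each possible location of the gold coin in turn.
If it is in any of boxes 1, 2, 3, 4, and 6 (prior 1/7 each): the host has 5 equally likely choices, so probability 1/5; weight (1/7)·(1/5) = 1/35 each.
If it is in box 5 (prior 1/7): the host opened box 5, so this case is ruled out; weight (1/7)·0 = 0.
If it is in box 7 (prior 1/7): the host has 6 equally likely choices, so probability 1/6; weight (1/7)·(1/6) = 1/42.
The weights sum to 1/6.
So P(the gold coin in box 7 | the host opened box 5) = (1/42) / (1/6) = 1/7.

1/7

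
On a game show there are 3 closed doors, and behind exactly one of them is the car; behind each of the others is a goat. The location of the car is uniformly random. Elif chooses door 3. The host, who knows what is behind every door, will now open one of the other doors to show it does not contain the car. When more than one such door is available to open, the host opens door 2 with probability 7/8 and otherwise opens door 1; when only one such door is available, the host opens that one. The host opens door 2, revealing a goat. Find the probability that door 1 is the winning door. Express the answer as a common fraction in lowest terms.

8/15

Apply Bayes' rule, conditioning on where the car actually is.
If it is behind door 1 (prior 1/3): only door 2 is available, probability 1; weight (1/3)·1 = 1/3.
If it is behind door 2 (prior 1/3): the host opened door 2, so this case is ruled out; weight (1/3)·0 = 0.
If it is behind door 3 (prior 1/3): door 2 is available, opened with probability 7/8; weight (1/3)·(7/8) = 7/24.
The weights sum to 5/8.
So P(the car behind door 1 | the host opened door 2) = (1/3) / (5/8) = 8/15.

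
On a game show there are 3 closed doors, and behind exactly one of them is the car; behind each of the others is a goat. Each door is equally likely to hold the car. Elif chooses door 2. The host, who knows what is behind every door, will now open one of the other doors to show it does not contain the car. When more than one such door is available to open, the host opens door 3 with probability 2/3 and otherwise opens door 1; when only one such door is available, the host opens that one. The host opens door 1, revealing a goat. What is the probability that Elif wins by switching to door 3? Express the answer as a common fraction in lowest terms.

3/4

Consider each possible location of the car in turn.
If it is behind door 1 (prior 1/3): the host opened door 1, so this case is ruled out; weight (1/3)·0 = 0.
If it is behind door 2 (prior 1/3): door 3 is available but not opened, probability 1/3; weight (1/3)·(1/3) = 1/9.
If it is behind door 3 (prior 1/3): only door 1 is available, probability 1; weight (1/3)·1 = 1/3.
The weights sum to 4/9.
So P(the car behind door 3 | the host opened door 1) = (1/3) / (4/9) = 3/4.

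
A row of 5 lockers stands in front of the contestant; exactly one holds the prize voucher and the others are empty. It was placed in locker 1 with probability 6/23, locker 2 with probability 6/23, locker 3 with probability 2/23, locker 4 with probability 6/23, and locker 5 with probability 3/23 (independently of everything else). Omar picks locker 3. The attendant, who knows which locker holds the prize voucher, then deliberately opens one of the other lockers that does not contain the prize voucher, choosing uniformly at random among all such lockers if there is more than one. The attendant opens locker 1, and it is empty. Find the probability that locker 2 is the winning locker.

4/11

Apply Bayes' rule, conditioning on where the prize voucher actually is.
If it is in locker 1 (prior 6/23): the attendant opened locker 1, so this case is ruled out; weight (6/23)·0 = 0.
If it is in either of lockers 2 and 4 (prior 6/23 each): the attendant has 3 equally likely choices, so probability 1/3; weight (6/23)·(1/3) = 2/23 each.
If it is in locker 3 (prior 2/23): the attendant has 4 equally likely choices, so probability 1/4; weight (2/23)·(1/4) = 1/46.
If it is in locker 5 (prior 3/23): the attendant has 3 equally likely choices, so probability 1/3; weight (3/23)·(1/3) = 1/23.
The weights sum to 11/46.
So P(the prize voucher in locker 2 | the attendant opened locker 1) = (2/23) / (11/46) = 4/11.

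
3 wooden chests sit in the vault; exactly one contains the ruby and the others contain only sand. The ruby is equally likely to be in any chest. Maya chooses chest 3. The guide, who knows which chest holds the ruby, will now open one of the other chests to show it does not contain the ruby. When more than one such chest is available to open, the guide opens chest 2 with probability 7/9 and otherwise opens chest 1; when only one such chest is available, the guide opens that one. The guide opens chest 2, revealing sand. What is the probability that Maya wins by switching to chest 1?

9/16

Condition on the true location of the ruby.
If it is in chest 1 (prior 1/3): only chest 2 is available, probability 1; weight (1/3)·1 = 1/3.
If it is in chest 2 (prior 1/3): the guide opened chest 2, so this case is ruled out; weight (1/3)·0 = 0.
If it is in chest 3 (prior 1/3): chest 2 is available, opened with probability 7/9; weight (1/3)·(7/9) = 7/27.
The weights sum to 16/27.
So P(the ruby in chest 1 | the guide opened chest 2) = (1/3) / (16/27) = 9/16.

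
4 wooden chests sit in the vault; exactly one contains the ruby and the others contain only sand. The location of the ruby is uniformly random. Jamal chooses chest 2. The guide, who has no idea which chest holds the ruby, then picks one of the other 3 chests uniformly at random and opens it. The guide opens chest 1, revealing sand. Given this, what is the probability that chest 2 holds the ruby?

Consider each possible location of the ruby in turn.
If it is in chest 1 (prior 1/4): the guide opened chest 1, so this case is ruled out; weight (1/4)·0 = 0.
If it is in any of chests 2, 3, and 4 (prior 1/4 each): the guide picks chest 1 with probability 1/3 regardless, and it is not the prize; weight (1/4)·(1/3) = 1/12 each.
The weights sum to 1/4.
So P(the ruby in chest 2 | the guide opened chest 1) = (1/12) / (1/4) = 1/3.

1/3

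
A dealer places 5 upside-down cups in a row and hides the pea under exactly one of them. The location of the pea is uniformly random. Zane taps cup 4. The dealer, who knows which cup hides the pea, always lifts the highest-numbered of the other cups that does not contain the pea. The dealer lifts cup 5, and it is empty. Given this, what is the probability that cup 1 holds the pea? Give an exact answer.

1/4

Apply Bayes' rule, conditioning on where the pea actually is.
If it is under any of cups 1, 2, 3, and 4 (prior 1/5 each): cup 5 is the highest-numbered option available, probability 1; weight (1/5)·1 = 1/5 each.
If it is under cup 5 (prior 1/5): the dealer opened cup 5, so this case is ruled out; weight (1/5)·0 = 0.
The weights sum to 4/5.
So P(the pea under cup 1 | the dealer opened cup 5) = (1/5) / (4/5) = 1/4.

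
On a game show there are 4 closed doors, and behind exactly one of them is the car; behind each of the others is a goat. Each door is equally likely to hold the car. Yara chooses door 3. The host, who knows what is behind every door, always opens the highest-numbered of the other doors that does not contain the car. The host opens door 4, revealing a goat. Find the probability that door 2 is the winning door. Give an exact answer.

1/3

Apply Bayes' rule, conditioning on where the car actually is.
If it is behind any of doors 1, 2, and 3 (prior 1/4 each): door 4 is the highest-numbered option available, probability 1; weight (1/4)·1 = 1/4 each.
If it is behind door 4 (prior 1/4): the host opened door 4, so this case is ruled out; weight (1/4)·0 = 0.
The weights sum to 3/4.
So P(the car behind door 2 | the host opened door 4) = (1/4) / (3/4) = 1/3.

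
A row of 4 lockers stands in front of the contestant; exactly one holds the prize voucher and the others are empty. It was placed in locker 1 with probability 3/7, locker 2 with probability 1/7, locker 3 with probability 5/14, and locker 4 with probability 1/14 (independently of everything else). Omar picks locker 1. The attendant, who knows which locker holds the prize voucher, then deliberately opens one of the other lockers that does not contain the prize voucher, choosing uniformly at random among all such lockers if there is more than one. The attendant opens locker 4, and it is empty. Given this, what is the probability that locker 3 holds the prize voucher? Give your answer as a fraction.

5/11

Consider each possible location of the prize voucher in turn.
If it is in locker 1 (prior 3/7): the attendant has 3 equally likely choices, so probability 1/3; weight (3/7)·(1/3) = 1/7.
If it is in locker 2 (prior 1/7): the attendant has 2 equally likely choices, so probability 1/2; weight (1/7)·(1/2) = 1/14.
If it is in locker 3 (prior 5/14): the attendant has 2 equally likely choices, so probability 1/2; weight (5/14)·(1/2) = 5/28.
If it is in locker 4 (prior 1/14): the attendant opened locker 4, so this case is ruled out; weight (1/14)·0 = 0.
The weights sum to 11/28.
So P(the prize voucher in locker 3 | the attendant opened locker 4) = (5/28) / (11/28) = 5/11.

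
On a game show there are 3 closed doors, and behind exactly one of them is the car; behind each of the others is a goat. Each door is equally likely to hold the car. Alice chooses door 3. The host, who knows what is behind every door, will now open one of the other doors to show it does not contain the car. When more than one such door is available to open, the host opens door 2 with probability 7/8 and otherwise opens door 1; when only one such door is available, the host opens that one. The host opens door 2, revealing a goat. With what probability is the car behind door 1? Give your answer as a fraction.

8/15

Consider each possible location of the car in turn.
If it is behind door 1 (prior 1/3): only door 2 is available, probability 1; weight (1/3)·1 = 1/3.
If it is behind door 2 (prior 1/3): the host opened door 2, so this case is ruled out; weight (1/3)·0 = 0.
If it is behind door 3 (prior 1/3): door 2 is available, opened with probability 7/8; weight (1/3)·(7/8) = 7/24.
The weights sum to 5/8.
So P(the car behind door 1 | the host opened door 2) = (1/3) / (5/8) = 8/15.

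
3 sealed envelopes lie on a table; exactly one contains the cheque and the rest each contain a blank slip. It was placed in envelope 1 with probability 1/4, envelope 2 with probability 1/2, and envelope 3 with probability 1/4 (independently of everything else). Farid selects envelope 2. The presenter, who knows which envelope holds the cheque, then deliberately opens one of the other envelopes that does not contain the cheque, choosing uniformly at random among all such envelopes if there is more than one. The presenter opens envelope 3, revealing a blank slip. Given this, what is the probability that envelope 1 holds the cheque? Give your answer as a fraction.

1/2

Condition on the true location of the cheque.
If it is in envelope 1 (prior 1/4): the presenter has no choice, probability 1; weight (1/4)·1 = 1/4.
If it is in envelope 2 (prior 1/2): the presenter has 2 equally likely choices, so probability 1/2; weight (1/2)·(1/2) = 1/4.
If it is in envelope 3 (prior 1/4): the presenter opened envelope 3, so this case is ruled out; weight (1/4)·0 = 0.
The weights sum to 1/2.
So P(the cheque in envelope 1 | the presenter opened envelope 3) = (1/4) / (1/2) = 1/2.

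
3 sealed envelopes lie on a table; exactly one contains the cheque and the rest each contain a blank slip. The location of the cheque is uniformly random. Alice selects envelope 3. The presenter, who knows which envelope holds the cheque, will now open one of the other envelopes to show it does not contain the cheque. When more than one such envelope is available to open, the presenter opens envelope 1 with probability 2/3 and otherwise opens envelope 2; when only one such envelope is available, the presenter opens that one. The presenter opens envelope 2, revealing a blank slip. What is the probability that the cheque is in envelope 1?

3/4

Condition on the true location of the cheque.
If it is in envelope 1 (prior 1/3): only envelope 2 is available, probability 1; weight (1/3)·1 = 1/3.
If it is in envelope 2 (prior 1/3): the presenter opened envelope 2, so this case is ruled out; weight (1/3)·0 = 0.
If it is in envelope 3 (prior 1/3): envelope 1 is available but not opened, probability 1/3; weight (1/3)·(1/3) = 1/9.
The weights sum to 4/9.
So P(the cheque in envelope 1 | the presenter opened envelope 2) = (1/3) / (4/9) = 3/4.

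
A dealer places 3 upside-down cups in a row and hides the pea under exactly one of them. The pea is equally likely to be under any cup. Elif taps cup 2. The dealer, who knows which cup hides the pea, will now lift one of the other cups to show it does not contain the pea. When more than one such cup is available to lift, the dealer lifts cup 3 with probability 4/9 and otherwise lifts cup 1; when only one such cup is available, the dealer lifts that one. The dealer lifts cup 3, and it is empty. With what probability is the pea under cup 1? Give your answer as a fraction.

Condition on the true location of the pea.
If it is under cup 1 (prior 1/3): only cup 3 is available, probability 1; weight (1/3)·1 = 1/3.
If it is under cup 2 (prior 1/3): cup 3 is available, opened with probability 4/9; weight (1/3)·(4/9) = 4/27.
If it is under cup 3 (prior 1/3): the dealer opened cup 3, so this case is ruled out; weight (1/3)·0 = 0.
The weights sum to 13/27.
So P(the pea under cup 1 | the dealer opened cup 3) = (1/3) / (13/27) = 9/13.

9/13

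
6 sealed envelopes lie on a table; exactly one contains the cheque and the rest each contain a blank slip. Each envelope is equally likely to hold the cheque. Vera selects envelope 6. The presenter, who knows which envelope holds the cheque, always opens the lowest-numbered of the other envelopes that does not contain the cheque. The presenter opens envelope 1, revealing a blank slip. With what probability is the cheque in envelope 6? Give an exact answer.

Consider each possible location of the cheque in turn.
If it is in envelope 1 (prior 1/6): the presenter opened envelope 1, so this case is ruled out; weight (1/6)·0 = 0.
If it is in any of envelopes 2, 3, 4, 5, and 6 (prior 1/6 each): envelope 1 is the lowest-numbered option available, probability 1; weight (1/6)·1 = 1/6 each.
The weights sum to 5/6.
So P(the cheque in envelope 6 | the presenter opened envelope 1) = (1/6) / (5/6) = 1/5.

1/5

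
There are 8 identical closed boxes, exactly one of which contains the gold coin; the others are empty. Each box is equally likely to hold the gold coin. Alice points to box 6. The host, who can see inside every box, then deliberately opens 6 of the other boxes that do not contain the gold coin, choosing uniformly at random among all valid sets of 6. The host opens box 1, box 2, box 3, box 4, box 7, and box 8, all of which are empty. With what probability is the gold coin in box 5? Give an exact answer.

7/8

Apply Bayes' rule, conditioning on where the gold coin actually is.
If it is in any of boxes 1, 2, 3, 4, 7, and 8 (prior 1/8 each): that box was opened and seen not to hold the prize — ruled out; weight (1/8)·0 = 0 each.
If it is in box 5 (prior 1/8): the host has no choice, probability 1; weight (1/8)·1 = 1/8.
If it is in box 6 (prior 1/8): the host has 7 equally likely choices, so probability 1/7; weight (1/8)·(1/7) = 1/56.
The weights sum to 1/7.
So P(the gold coin in box 5 | the host opened box 1, box 2, box 3, box 4, box 7, and box 8) = (1/8) / (1/7) = 7/8.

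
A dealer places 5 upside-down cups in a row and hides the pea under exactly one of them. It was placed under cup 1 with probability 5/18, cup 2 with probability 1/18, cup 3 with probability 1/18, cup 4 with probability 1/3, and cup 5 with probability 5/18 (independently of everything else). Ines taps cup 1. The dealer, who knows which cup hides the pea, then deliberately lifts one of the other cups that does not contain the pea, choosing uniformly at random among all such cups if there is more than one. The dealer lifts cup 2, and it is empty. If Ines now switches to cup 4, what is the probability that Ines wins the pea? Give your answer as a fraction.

Consider each possible location of the pea in turn.
If it is under cup 1 (prior 5/18): the dealer has 4 equally likely choices, so probability 1/4; weight (5/18)·(1/4) = 5/72.
If it is under cup 2 (prior 1/18): the dealer opened cup 2, so this case is ruled out; weight (1/18)·0 = 0.
If it is under cup 3 (prior 1/18): the dealer has 3 equally likely choices, so probability 1/3; weight (1/18)·(1/3) = 1/54.
If it is under cup 4 (prior 1/3): the dealer has 3 equally likely choices, so probability 1/3; weight (1/3)·(1/3) = 1/9.
If it is under cup 5 (prior 5/18): the dealer has 3 equally likely choices, so probability 1/3; weight (5/18)·(1/3) = 5/54.
The weights sum to 7/24.
So P(the pea under cup 4 | the dealer opened cup 2) = (1/9) / (7/24) = 8/21.

8/21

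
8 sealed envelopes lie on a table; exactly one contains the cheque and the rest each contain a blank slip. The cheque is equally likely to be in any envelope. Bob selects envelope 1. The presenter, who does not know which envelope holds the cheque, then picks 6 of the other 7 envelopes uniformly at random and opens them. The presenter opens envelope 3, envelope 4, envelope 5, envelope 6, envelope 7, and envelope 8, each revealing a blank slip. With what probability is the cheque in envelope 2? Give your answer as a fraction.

Because the presenter chose which envelopes to open without knowing where the cheque is, the choice is independent of the prize location. Learning that none of the 6 opened envelopes holds the cheque simply rules out those 6 locations and leaves the remaining 2 envelopes still equally likely by symmetry.
So P(the cheque in envelope 2) = 1/2.

1/2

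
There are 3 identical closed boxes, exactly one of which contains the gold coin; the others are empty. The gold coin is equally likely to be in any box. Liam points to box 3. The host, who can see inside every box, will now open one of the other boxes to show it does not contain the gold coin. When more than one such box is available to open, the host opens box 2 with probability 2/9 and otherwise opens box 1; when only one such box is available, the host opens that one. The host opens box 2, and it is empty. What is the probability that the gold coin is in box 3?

2/11

Condition on the true location of the gold coin.
If it is in box 1 (prior 1/3): only box 2 is available, probability 1; weight (1/3)·1 = 1/3.
If it is in box 2 (prior 1/3): the host opened box 2, so this case is ruled out; weight (1/3)·0 = 0.
If it is in box 3 (prior 1/3): box 2 is available, opened with probability 2/9; weight (1/3)·(2/9) = 2/27.
The weights sum to 11/27.
So P(the gold coin in box 3 | the host opened box 2) = (2/27) / (11/27) = 2/11.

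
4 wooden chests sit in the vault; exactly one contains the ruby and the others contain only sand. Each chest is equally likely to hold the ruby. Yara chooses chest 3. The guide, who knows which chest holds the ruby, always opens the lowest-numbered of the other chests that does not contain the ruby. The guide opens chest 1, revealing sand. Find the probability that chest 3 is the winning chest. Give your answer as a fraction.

Consider each possible location of the ruby in turn.
If it is in chest 1 (prior 1/4): the guide opened chest 1, so this case is ruled out; weight (1/4)·0 = 0.
If it is in any of chests 2, 3, and 4 (prior 1/4 each): chest 1 is the lowest-numbered option available, probability 1; weight (1/4)·1 = 1/4 each.
The weights sum to 3/4.
So P(the ruby in chest 3 | the guide opened chest 1) = (1/4) / (3/4) = 1/3.

1/3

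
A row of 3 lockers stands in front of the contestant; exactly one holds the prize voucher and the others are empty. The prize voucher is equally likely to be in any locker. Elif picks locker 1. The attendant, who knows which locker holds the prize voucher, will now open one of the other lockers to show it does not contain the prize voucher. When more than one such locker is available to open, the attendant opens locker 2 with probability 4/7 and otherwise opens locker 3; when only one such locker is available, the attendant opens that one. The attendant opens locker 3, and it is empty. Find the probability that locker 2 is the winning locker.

Apply Bayes' rule, conditioning on where the prize voucher actually is.
If it is in locker 1 (prior 1/3): locker 2 is available but not opened, probability 3/7; weight (1/3)·(3/7) = 1/7.
If it is in locker 2 (prior 1/3): only locker 3 is available, probability 1; weight (1/3)·1 = 1/3.
If it is in locker 3 (prior 1/3): the attendant opened locker 3, so this case is ruled out; weight (1/3)·0 = 0.
The weights sum to 10/21.
So P(the prize voucher in locker 2 | the attendant opened locker 3) = (1/3) / (10/21) = 7/10.

7/10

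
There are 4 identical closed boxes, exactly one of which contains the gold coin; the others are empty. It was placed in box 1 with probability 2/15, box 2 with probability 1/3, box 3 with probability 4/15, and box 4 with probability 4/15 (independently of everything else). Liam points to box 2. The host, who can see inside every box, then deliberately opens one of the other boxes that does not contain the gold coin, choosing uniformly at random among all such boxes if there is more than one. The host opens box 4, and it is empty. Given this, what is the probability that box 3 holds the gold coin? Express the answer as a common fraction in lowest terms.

3/7

Apply Bayes' rule, conditioning on where the gold coin actually is.
If it is in box 1 (prior 2/15): the host has 2 equally likely choices, so probability 1/2; weight (2/15)·(1/2) = 1/15.
If it is in box 2 (prior 1/3): the host has 3 equally likely choices, so probability 1/3; weight (1/3)·(1/3) = 1/9.
If it is in box 3 (prior 4/15): the host has 2 equally likely choices, so probability 1/2; weight (4/15)·(1/2) = 2/15.
If it is in box 4 (prior 4/15): the host opened box 4, so this case is ruled out; weight (4/15)·0 = 0.
The weights sum to 14/45.
So P(the gold coin in box 3 | the host opened box 4) = (2/15) / (14/45) = 3/7.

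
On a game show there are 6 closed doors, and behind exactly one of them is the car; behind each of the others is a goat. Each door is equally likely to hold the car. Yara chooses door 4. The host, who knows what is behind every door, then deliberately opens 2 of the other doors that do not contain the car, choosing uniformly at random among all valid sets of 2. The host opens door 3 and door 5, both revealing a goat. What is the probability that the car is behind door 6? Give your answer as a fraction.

Condition on the true location of the car.
If it is behind any of doors 1, 2, and 6 (prior 1/6 each): the host has 6 equally likely choices, so probability 1/6; weight (1/6)·(1/6) = 1/36 each.
If it is behind either of doors 3 and 5 (prior 1/6 each): that door was opened and seen not to hold the prize — ruled out; weight (1/6)·0 = 0 each.
If it is behind door 4 (prior 1/6): the host has 10 equally likely choices, so probability 1/10; weight (1/6)·(1/10) = 1/60.
The weights sum to 1/10.
So P(the car behind door 6 | the host opened door 3 and door 5) = (1/36) / (1/10) = 5/18.

5/18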